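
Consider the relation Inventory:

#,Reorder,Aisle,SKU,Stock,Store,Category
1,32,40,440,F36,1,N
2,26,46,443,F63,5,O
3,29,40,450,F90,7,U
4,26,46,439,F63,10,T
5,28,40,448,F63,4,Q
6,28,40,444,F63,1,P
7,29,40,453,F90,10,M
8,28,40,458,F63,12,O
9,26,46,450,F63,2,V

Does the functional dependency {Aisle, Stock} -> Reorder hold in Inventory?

Yes

(Aisle=40, Stock=F36): row 1 → Reorder = 32 ✓
(Aisle=46, Stock=F63): rows 2, 4, 9 → Reorder = 26, 26, 26 ✓
(Aisle=40, Stock=F90): rows 3, 7 → Reorder = 29, 29 ✓
(Aisle=40, Stock=F63): rows 5, 6, 8 → Reorder = 28, 28, 28 ✓
Every {Aisle, Stock} value is associated with a single Reorder value, so {Aisle, Stock} -> Reorder holds.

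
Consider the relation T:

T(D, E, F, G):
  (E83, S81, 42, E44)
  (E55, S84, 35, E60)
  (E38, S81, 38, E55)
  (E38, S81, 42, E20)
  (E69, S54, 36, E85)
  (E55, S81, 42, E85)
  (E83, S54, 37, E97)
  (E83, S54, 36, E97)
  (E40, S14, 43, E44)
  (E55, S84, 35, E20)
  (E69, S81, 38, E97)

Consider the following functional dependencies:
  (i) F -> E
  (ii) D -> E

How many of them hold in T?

1

(i) F -> E: every LHS value maps to a single RHS value — holds.
(ii) D -> E: D=E83: 3 rows → E takes values {S81, S54} — violation; D=E55: 3 rows → E takes values {S84, S81} — violation; D=E69: 2 rows → E takes values {S54, S81} — violation — fails.
1 of the 2 dependencies holds.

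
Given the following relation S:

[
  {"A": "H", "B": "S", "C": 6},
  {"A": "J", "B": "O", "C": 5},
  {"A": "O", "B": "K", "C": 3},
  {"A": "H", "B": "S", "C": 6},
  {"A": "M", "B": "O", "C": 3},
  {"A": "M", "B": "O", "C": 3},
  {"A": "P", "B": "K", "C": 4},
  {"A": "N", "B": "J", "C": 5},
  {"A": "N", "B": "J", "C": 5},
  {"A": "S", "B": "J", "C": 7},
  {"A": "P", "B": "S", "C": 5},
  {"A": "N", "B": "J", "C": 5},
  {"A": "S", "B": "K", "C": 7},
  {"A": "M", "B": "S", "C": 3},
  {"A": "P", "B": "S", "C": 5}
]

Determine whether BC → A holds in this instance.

(B=S, C=6): 2 rows → A = H, H ✓
(B=O, C=5): 1 row → A = J ✓
(B=K, C=3): 1 row → A = O ✓
(B=O, C=3): 2 rows → A = M, M ✓
(B=K, C=4): 1 row → A = P ✓
(B=J, C=5): 3 rows → A = N, N, N ✓
(B=J, C=7): 1 row → A = S ✓
(B=S, C=5): 2 rows → A = P, P ✓
(B=K, C=7): 1 row → A = S ✓
(B=S, C=3): 1 row → A = M ✓
Every BC value is associated with a single A value, so BC → A holds.

Yes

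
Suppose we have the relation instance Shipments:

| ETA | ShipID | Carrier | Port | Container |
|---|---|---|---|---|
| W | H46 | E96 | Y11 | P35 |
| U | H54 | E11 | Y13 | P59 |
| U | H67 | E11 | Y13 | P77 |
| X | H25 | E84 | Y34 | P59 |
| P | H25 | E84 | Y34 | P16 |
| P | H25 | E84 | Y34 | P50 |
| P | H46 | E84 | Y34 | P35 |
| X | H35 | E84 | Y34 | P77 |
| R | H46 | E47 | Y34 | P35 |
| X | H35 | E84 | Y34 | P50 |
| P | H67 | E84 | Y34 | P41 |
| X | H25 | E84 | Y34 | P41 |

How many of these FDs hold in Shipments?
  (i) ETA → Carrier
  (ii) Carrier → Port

(i) ETA → Carrier: every LHS value maps to a single RHS value — holds.
(ii) Carrier → Port: every LHS value maps to a single RHS value — holds.
2 of the 2 dependencies hold.

2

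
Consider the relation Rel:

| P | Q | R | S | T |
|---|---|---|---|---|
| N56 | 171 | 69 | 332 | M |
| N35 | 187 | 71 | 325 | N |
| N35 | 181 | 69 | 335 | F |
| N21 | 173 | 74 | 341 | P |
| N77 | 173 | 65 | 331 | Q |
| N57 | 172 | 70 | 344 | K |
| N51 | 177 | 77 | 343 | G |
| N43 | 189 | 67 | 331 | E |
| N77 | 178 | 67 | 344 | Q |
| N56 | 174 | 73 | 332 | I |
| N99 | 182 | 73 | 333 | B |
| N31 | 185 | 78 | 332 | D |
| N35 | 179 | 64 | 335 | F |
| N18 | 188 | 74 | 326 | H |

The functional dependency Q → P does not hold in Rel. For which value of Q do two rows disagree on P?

173

Q=171: 1 row → P = N56 ✓
Q=187: 1 row → P = N35 ✓
Q=181: 1 row → P = N35 ✓
Q=173: 2 rows → P takes values {N21, N77} — violation
Q=172: 1 row → P = N57 ✓
Q=177: 1 row → P = N51 ✓
Q=189: 1 row → P = N43 ✓
Q=178: 1 row → P = N77 ✓
Q=174: 1 row → P = N56 ✓
Q=182: 1 row → P = N99 ✓
Q=185: 1 row → P = N31 ✓
Q=179: 1 row → P = N35 ✓
Q=188: 1 row → P = N18 ✓
The only Q value with inconsistent P is Q=173.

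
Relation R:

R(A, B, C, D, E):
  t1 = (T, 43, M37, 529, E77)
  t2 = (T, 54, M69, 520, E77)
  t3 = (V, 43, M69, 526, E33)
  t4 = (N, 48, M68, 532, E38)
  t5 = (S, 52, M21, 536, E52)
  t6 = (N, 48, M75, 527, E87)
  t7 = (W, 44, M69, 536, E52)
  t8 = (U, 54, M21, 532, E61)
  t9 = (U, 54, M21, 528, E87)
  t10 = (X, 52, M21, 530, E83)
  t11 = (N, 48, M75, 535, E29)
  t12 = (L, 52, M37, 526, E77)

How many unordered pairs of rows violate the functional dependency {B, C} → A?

1

(B=52, C=M21): violating pairs (5,10) — 1 pair.
(B=48, C=M75): all 2 rows agree on A — 0 pairs.
(B=54, C=M21): all 2 rows agree on A — 0 pairs.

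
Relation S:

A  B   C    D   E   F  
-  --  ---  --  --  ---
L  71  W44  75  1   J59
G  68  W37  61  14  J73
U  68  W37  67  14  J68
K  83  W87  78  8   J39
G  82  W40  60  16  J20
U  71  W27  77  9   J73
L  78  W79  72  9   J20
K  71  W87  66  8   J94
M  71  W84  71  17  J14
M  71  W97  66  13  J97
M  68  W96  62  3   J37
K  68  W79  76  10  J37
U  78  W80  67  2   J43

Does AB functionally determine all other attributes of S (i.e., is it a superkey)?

No

Two distinct rows share (A=M, B=71), so AB does not determine every attribute — not a superkey.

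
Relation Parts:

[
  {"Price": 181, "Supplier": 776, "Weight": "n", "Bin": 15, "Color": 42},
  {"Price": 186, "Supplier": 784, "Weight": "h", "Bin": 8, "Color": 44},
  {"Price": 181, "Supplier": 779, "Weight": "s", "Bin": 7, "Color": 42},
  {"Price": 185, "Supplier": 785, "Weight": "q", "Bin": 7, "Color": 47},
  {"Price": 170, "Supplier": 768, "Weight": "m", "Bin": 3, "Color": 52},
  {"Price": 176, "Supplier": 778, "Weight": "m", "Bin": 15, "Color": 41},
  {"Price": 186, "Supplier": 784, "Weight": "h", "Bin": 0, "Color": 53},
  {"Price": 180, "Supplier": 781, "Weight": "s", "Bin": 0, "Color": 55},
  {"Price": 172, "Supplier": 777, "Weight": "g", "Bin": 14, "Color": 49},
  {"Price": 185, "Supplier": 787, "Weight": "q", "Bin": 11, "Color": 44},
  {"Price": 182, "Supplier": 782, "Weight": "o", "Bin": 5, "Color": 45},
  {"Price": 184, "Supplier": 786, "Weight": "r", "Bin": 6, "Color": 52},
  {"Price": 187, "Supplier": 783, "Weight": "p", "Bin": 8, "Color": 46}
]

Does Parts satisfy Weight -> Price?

Weight=n: 1 row → Price = 181 ✓
Weight=h: 2 rows → Price = 186, 186 ✓
Weight=s: 2 rows → Price takes values {181, 180} — violation
Weight=q: 2 rows → Price = 185, 185 ✓
Weight=m: 2 rows → Price takes values {170, 176} — violation
Weight=g: 1 row → Price = 172 ✓
Weight=o: 1 row → Price = 182 ✓
Weight=r: 1 row → Price = 184 ✓
Weight=p: 1 row → Price = 187 ✓
Two rows agree on Weight but differ on Price, so Weight -> Price does not hold.

No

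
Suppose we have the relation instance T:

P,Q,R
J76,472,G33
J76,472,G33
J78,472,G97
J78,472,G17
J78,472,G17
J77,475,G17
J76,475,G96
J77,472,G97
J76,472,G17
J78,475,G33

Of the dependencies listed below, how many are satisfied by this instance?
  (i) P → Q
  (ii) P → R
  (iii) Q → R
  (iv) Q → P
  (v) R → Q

0

(i) P → Q: P=J76: 4 rows → Q takes values {472, 475} — violation; P=J78: 4 rows → Q takes values {472, 475} — violation; P=J77: 2 rows → Q takes values {475, 472} — violation — fails.
(ii) P → R: P=J76: 4 rows → R takes values {G33, G96, G17} — violation; P=J78: 4 rows → R takes values {G97, G17, G33} — violation; P=J77: 2 rows → R takes values {G17, G97} — violation — fails.
(iii) Q → R: Q=472: 7 rows → R takes values {G33, G97, G17} — violation; Q=475: 3 rows → R takes values {G17, G96, G33} — violation — fails.
(iv) Q → P: Q=472: 7 rows → P takes values {J76, J78, J77} — violation; Q=475: 3 rows → P takes values {J77, J76, J78} — violation — fails.
(v) R → Q: R=G33: 3 rows → Q takes values {472, 475} — violation; R=G17: 4 rows → Q takes values {472, 475} — violation — fails.
None of the 5 dependencies hold.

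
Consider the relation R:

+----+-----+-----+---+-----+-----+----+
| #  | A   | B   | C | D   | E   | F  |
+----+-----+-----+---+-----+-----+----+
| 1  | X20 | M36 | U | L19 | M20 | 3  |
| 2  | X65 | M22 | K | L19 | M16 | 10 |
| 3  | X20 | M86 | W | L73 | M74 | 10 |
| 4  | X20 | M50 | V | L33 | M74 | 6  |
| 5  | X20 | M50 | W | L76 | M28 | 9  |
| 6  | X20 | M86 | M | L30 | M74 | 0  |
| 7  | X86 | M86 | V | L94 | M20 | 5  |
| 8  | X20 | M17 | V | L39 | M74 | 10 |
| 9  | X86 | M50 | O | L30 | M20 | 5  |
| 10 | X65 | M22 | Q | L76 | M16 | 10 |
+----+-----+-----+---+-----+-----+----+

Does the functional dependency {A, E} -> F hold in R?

(A=X20, E=M20): row 1 → F = 3 ✓
(A=X65, E=M16): rows 2, 10 → F = 10, 10 ✓
(A=X20, E=M74): rows 3, 4, 6, 8 → F takes values {10, 6, 0} — violation
(A=X20, E=M28): row 5 → F = 9 ✓
(A=X86, E=M20): rows 7, 9 → F = 5, 5 ✓
Two rows agree on {A, E} but differ on F, so {A, E} -> F does not hold.

No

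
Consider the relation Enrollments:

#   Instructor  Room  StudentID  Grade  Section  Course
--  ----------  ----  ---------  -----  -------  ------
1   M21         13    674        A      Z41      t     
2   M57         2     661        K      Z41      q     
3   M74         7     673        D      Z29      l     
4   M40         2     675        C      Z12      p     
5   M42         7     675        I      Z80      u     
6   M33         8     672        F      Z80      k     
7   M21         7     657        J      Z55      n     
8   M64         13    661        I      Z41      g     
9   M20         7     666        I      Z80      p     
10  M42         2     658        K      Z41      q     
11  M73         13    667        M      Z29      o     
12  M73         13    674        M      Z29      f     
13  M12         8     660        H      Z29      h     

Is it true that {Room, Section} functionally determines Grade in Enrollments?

No

(Room=13, Section=Z41): rows 1, 8 → Grade takes values {A, I} — violation
(Room=2, Section=Z41): rows 2, 10 → Grade = K, K ✓
(Room=7, Section=Z29): row 3 → Grade = D ✓
(Room=2, Section=Z12): row 4 → Grade = C ✓
(Room=7, Section=Z80): rows 5, 9 → Grade = I, I ✓
(Room=8, Section=Z80): row 6 → Grade = F ✓
(Room=7, Section=Z55): row 7 → Grade = J ✓
(Room=13, Section=Z29): rows 11, 12 → Grade = M, M ✓
(Room=8, Section=Z29): row 13 → Grade = H ✓
Two rows agree on {Room, Section} but differ on Grade, so {Room, Section} -> Grade does not hold.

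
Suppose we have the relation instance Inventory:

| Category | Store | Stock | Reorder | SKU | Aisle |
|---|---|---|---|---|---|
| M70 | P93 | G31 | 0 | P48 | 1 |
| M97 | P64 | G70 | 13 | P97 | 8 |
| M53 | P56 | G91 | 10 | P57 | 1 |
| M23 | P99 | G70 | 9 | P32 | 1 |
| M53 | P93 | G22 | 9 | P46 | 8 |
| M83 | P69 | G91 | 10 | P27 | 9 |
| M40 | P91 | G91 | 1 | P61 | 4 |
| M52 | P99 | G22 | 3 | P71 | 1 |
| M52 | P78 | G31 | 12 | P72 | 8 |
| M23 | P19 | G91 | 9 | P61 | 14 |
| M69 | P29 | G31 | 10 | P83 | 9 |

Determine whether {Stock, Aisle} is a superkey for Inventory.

All 11 rows have distinct {Stock, Aisle} values, so {Stock, Aisle} → (all attributes) holds and {Stock, Aisle} is a superkey.

Yes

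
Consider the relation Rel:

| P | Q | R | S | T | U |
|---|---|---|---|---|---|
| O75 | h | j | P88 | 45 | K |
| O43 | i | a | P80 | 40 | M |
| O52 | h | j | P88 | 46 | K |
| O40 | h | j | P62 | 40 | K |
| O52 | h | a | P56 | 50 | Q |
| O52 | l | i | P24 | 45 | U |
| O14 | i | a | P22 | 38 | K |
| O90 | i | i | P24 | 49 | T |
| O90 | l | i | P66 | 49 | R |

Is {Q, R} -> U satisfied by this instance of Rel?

No

(Q=h, R=j): 3 rows → U = K, K, K ✓
(Q=i, R=a): 2 rows → U takes values {M, K} — violation
(Q=h, R=a): 1 row → U = Q ✓
(Q=l, R=i): 2 rows → U takes values {U, R} — violation
(Q=i, R=i): 1 row → U = T ✓
Two rows agree on {Q, R} but differ on U, so {Q, R} -> U does not hold.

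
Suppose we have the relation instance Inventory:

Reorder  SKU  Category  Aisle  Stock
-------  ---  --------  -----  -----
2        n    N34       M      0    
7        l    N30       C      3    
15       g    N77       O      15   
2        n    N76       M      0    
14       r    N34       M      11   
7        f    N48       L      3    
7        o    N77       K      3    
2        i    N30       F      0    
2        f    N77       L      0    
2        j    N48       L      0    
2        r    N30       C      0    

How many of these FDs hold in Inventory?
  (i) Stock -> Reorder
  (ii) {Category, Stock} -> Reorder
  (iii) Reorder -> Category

(i) Stock -> Reorder: every LHS value maps to a single RHS value — holds.
(ii) {Category, Stock} -> Reorder: every LHS value maps to a single RHS value — holds.
(iii) Reorder -> Category: Reorder=2: 6 rows → Category takes values {N34, N76, N30, N77, N48} — violation; Reorder=7: 3 rows → Category takes values {N30, N48, N77} — violation — fails.
2 of the 3 dependencies hold.

2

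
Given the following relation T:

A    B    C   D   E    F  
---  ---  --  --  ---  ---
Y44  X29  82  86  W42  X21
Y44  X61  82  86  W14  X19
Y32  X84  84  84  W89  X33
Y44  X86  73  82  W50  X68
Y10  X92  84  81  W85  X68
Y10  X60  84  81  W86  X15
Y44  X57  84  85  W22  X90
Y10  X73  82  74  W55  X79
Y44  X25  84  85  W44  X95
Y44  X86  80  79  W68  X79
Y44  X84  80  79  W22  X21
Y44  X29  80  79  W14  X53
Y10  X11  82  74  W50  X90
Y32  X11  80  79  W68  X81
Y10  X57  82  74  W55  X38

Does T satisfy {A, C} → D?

Yes

(A=Y44, C=82): 2 rows → D = 86, 86 ✓
(A=Y32, C=84): 1 row → D = 84 ✓
(A=Y44, C=73): 1 row → D = 82 ✓
(A=Y10, C=84): 2 rows → D = 81, 81 ✓
(A=Y44, C=84): 2 rows → D = 85, 85 ✓
(A=Y10, C=82): 3 rows → D = 74, 74, 74 ✓
(A=Y44, C=80): 3 rows → D = 79, 79, 79 ✓
(A=Y32, C=80): 1 row → D = 79 ✓
Every {A, C} value is associated with a single D value, so {A, C} → D holds.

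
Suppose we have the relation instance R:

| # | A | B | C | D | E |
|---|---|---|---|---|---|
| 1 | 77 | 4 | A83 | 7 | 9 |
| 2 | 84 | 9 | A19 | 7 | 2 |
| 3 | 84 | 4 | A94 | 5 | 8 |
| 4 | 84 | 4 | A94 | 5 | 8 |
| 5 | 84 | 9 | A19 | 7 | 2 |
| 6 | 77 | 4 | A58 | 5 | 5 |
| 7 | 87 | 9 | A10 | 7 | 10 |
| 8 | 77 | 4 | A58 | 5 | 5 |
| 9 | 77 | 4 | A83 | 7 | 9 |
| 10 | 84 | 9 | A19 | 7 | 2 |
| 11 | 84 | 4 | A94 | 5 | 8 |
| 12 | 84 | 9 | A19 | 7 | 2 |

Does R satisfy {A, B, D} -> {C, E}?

Yes

(A=77, B=4, D=7): rows 1, 9 → {C,E} = (A83, 9), (A83, 9) ✓
(A=84, B=9, D=7): rows 2, 5, 10, 12 → {C,E} = (A19, 2), (A19, 2), (A19, 2), (A19, 2) ✓
(A=84, B=4, D=5): rows 3, 4, 11 → {C,E} = (A94, 8), (A94, 8), (A94, 8) ✓
(A=77, B=4, D=5): rows 6, 8 → {C,E} = (A58, 5), (A58, 5) ✓
(A=87, B=9, D=7): row 7 → {C,E} = (A10, 10) ✓
Every {A, B, D} value is associated with a single {C, E} value, so {A, B, D} -> {C, E} holds.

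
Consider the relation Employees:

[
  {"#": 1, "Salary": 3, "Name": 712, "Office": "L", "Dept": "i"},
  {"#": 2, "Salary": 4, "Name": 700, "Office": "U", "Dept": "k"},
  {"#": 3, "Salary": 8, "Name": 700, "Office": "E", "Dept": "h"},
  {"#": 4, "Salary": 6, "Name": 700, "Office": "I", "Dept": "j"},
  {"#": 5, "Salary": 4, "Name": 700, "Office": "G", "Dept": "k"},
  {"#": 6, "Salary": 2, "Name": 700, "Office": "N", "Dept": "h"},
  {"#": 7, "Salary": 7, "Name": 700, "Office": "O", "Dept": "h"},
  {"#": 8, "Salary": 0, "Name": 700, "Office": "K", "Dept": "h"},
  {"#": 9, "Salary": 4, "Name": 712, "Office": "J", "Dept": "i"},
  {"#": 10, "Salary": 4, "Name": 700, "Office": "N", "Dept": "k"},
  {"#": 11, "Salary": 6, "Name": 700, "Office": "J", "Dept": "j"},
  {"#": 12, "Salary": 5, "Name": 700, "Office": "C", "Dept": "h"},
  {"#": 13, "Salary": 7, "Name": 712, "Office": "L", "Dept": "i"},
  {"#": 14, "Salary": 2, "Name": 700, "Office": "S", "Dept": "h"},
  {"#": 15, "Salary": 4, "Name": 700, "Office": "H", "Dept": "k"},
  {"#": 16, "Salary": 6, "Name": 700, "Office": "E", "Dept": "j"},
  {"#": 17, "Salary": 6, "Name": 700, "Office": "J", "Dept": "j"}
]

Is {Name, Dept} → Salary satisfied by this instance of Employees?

(Name=712, Dept=i): rows 1, 9, 13 → Salary takes values {3, 4, 7} — violation
(Name=700, Dept=k): rows 2, 5, 10, 15 → Salary = 4, 4, 4, 4 ✓
(Name=700, Dept=h): rows 3, 6, 7, 8, 12, 14 → Salary takes values {8, 2, 7, 0, 5} — violation
(Name=700, Dept=j): rows 4, 11, 16, 17 → Salary = 6, 6, 6, 6 ✓
Two rows agree on {Name, Dept} but differ on Salary, so {Name, Dept} → Salary does not hold.

No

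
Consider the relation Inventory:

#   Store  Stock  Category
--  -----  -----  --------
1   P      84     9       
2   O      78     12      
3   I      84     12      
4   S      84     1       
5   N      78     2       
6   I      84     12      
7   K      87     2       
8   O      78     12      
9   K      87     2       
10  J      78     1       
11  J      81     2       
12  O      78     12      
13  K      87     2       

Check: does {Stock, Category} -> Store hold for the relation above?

Yes

(Stock=84, Category=9): row 1 → Store = P ✓
(Stock=78, Category=12): rows 2, 8, 12 → Store = O, O, O ✓
(Stock=84, Category=12): rows 3, 6 → Store = I, I ✓
(Stock=84, Category=1): row 4 → Store = S ✓
(Stock=78, Category=2): row 5 → Store = N ✓
(Stock=87, Category=2): rows 7, 9, 13 → Store = K, K, K ✓
(Stock=78, Category=1): row 10 → Store = J ✓
(Stock=81, Category=2): row 11 → Store = J ✓
Every {Stock, Category} value is associated with a single Store value, so {Stock, Category} -> Store holds.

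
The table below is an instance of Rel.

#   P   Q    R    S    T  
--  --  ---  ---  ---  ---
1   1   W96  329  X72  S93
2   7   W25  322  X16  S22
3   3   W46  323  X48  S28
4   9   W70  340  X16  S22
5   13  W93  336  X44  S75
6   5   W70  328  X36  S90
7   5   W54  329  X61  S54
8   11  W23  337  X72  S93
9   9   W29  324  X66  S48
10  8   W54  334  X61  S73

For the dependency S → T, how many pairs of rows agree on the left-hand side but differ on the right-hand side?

1

S=X72: all 2 rows agree on T — 0 pairs.
S=X16: all 2 rows agree on T — 0 pairs.
S=X61: violating pairs (7,10) — 1 pair.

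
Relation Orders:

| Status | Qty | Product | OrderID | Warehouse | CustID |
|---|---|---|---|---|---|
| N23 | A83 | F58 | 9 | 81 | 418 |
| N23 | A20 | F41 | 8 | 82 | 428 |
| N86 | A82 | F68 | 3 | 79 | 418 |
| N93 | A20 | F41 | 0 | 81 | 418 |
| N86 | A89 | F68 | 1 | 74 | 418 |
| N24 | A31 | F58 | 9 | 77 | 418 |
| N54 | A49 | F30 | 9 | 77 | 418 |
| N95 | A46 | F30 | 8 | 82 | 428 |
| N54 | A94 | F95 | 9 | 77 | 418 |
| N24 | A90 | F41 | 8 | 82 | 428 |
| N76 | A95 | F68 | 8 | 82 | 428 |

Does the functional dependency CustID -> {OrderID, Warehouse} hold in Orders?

No

CustID=418: 7 rows → {OrderID,Warehouse} takes values {(9, 81), (3, 79), (0, 81), (1, 74), (9, 77)} — violation
CustID=428: 4 rows → {OrderID,Warehouse} = (8, 82), (8, 82), (8, 82), (8, 82) ✓
Two rows agree on CustID but differ on {OrderID, Warehouse}, so CustID -> {OrderID, Warehouse} does not hold.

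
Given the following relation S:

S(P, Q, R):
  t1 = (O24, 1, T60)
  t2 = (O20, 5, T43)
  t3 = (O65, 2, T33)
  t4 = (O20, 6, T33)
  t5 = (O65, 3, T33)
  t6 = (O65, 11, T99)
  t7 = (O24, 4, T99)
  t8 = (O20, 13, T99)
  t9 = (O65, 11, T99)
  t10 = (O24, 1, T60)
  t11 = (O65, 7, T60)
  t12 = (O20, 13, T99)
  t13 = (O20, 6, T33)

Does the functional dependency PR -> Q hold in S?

No

(P=O24, R=T60): rows 1, 10 → Q = 1, 1 ✓
(P=O20, R=T43): row 2 → Q = 5 ✓
(P=O65, R=T33): rows 3, 5 → Q takes values {2, 3} — violation
(P=O20, R=T33): rows 4, 13 → Q = 6, 6 ✓
(P=O65, R=T99): rows 6, 9 → Q = 11, 11 ✓
(P=O24, R=T99): row 7 → Q = 4 ✓
(P=O20, R=T99): rows 8, 12 → Q = 13, 13 ✓
(P=O65, R=T60): row 11 → Q = 7 ✓
Two rows agree on PR but differ on Q, so PR -> Q does not hold.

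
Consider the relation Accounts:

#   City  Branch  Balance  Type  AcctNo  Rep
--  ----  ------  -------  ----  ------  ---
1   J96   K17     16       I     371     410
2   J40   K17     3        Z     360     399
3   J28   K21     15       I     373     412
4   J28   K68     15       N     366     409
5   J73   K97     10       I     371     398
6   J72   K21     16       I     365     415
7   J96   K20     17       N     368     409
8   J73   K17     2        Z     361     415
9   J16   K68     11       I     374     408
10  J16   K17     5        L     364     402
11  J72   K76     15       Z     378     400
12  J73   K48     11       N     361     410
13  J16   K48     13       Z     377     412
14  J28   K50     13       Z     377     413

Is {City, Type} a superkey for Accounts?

All 14 rows have distinct {City, Type} values, so {City, Type} → (all attributes) holds and {City, Type} is a superkey.

Yes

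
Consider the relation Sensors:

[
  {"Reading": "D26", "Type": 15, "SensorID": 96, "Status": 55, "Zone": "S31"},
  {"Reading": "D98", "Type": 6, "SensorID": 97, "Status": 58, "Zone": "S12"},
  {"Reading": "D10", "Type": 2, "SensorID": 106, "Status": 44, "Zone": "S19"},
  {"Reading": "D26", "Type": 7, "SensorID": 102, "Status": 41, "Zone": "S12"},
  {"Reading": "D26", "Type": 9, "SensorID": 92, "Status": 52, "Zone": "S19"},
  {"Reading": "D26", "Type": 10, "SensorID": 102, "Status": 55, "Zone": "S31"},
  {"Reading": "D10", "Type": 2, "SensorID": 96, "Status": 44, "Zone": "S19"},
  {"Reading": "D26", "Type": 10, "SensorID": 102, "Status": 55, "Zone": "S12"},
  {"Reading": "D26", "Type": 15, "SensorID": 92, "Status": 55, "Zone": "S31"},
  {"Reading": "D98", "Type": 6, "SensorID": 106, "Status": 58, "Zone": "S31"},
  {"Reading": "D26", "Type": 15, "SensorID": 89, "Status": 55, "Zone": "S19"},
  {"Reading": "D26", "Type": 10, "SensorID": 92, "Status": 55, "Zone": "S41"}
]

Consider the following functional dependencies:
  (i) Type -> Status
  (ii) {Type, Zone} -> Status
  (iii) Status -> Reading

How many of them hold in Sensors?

3

(i) Type -> Status: every LHS value maps to a single RHS value — holds.
(ii) {Type, Zone} -> Status: every LHS value maps to a single RHS value — holds.
(iii) Status -> Reading: every LHS value maps to a single RHS value — holds.
3 of the 3 dependencies hold.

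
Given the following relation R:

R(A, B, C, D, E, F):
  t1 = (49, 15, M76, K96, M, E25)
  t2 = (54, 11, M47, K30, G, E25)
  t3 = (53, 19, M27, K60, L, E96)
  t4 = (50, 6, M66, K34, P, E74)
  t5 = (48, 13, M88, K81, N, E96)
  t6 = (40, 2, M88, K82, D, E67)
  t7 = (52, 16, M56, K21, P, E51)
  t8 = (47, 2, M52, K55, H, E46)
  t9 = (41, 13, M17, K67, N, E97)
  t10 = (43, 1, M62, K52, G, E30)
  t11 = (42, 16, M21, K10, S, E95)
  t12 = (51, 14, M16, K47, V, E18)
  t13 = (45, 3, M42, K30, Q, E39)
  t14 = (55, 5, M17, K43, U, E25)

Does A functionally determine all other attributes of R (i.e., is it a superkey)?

Yes

All 14 rows have distinct A values, so A → (all attributes) holds and A is a superkey.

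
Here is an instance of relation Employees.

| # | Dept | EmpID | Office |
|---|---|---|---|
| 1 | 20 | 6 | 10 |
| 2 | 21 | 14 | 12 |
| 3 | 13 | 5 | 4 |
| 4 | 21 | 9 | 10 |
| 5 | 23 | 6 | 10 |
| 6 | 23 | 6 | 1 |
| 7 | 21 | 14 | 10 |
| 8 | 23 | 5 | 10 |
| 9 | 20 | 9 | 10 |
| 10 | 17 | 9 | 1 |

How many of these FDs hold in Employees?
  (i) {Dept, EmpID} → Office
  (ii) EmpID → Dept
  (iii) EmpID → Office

(i) {Dept, EmpID} → Office: (Dept=21, EmpID=14): rows 2, 7 → Office takes values {12, 10} — violation; (Dept=23, EmpID=6): rows 5, 6 → Office takes values {10, 1} — violation — fails.
(ii) EmpID → Dept: EmpID=6: rows 1, 5, 6 → Dept takes values {20, 23} — violation; EmpID=5: rows 3, 8 → Dept takes values {13, 23} — violation; EmpID=9: rows 4, 9, 10 → Dept takes values {21, 20, 17} — violation — fails.
(iii) EmpID → Office: EmpID=6: rows 1, 5, 6 → Office takes values {10, 1} — violation; EmpID=14: rows 2, 7 → Office takes values {12, 10} — violation; EmpID=5: rows 3, 8 → Office takes values {4, 10} — violation; EmpID=9: rows 4, 9, 10 → Office takes values {10, 1} — violation — fails.
None of the 3 dependencies hold.

0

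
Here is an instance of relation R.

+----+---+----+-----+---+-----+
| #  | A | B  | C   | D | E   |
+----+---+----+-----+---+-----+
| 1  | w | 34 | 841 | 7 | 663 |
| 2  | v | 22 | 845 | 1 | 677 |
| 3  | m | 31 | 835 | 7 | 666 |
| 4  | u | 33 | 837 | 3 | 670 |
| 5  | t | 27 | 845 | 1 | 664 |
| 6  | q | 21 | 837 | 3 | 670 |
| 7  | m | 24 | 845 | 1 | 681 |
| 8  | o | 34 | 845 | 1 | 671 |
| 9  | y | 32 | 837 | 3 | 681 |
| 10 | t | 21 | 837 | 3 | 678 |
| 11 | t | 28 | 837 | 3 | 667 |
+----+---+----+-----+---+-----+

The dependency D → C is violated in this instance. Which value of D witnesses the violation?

7

D=7: rows 1, 3 → C takes values {841, 835} — violation
D=1: rows 2, 5, 7, 8 → C = 845, 845, 845, 845 ✓
D=3: rows 4, 6, 9, 10, 11 → C = 837, 837, 837, 837, 837 ✓
The only D value with inconsistent C is D=7.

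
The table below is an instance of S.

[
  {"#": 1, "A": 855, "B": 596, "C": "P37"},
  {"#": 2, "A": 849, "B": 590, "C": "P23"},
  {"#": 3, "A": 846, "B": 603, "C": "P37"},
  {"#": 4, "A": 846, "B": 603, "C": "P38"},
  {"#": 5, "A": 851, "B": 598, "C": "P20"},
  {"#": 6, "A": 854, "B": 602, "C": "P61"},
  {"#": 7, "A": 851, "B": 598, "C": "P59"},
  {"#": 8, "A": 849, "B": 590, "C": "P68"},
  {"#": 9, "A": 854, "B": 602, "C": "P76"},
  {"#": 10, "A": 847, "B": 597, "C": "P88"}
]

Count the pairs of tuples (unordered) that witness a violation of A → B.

0

A=849: all 2 rows agree on B — 0 pairs.
A=846: all 2 rows agree on B — 0 pairs.
A=851: all 2 rows agree on B — 0 pairs.
A=854: all 2 rows agree on B — 0 pairs.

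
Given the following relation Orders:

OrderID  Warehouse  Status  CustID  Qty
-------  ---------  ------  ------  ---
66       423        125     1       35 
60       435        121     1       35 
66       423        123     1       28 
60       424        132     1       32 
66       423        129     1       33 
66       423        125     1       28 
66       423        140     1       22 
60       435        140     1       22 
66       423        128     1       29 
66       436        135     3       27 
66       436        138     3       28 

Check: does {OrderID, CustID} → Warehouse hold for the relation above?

(OrderID=66, CustID=1): 6 rows → Warehouse = 423, 423, 423, 423, 423, 423 ✓
(OrderID=60, CustID=1): 3 rows → Warehouse takes values {435, 424} — violation
(OrderID=66, CustID=3): 2 rows → Warehouse = 436, 436 ✓
Two rows agree on {OrderID, CustID} but differ on Warehouse, so {OrderID, CustID} → Warehouse does not hold.

No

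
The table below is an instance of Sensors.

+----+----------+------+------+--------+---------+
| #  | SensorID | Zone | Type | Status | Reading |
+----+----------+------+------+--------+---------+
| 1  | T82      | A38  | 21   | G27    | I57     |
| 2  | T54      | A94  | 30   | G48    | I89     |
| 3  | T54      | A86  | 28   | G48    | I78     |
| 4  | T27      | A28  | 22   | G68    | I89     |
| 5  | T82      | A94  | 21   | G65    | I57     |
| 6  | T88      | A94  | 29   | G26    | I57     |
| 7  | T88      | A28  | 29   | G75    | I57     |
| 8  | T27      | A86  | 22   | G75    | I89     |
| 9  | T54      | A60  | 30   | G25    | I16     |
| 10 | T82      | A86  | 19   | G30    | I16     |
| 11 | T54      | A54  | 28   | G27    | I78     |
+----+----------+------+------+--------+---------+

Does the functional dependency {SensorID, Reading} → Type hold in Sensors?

(SensorID=T82, Reading=I57): rows 1, 5 → Type = 21, 21 ✓
(SensorID=T54, Reading=I89): row 2 → Type = 30 ✓
(SensorID=T54, Reading=I78): rows 3, 11 → Type = 28, 28 ✓
(SensorID=T27, Reading=I89): rows 4, 8 → Type = 22, 22 ✓
(SensorID=T88, Reading=I57): rows 6, 7 → Type = 29, 29 ✓
(SensorID=T54, Reading=I16): row 9 → Type = 30 ✓
(SensorID=T82, Reading=I16): row 10 → Type = 19 ✓
Every {SensorID, Reading} value is associated with a single Type value, so {SensorID, Reading} → Type holds.

Yes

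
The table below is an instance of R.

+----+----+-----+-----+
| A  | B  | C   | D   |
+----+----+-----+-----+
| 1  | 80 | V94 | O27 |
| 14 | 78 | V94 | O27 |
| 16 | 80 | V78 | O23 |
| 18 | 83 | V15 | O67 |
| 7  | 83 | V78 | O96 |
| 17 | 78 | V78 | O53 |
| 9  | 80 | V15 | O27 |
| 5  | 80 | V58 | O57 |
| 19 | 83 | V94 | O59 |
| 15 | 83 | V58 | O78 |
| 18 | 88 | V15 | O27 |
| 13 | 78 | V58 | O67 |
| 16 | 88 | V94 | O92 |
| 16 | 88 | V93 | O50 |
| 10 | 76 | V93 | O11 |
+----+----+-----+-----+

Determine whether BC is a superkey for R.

All 15 rows have distinct BC values, so BC → (all attributes) holds and BC is a superkey.

Yes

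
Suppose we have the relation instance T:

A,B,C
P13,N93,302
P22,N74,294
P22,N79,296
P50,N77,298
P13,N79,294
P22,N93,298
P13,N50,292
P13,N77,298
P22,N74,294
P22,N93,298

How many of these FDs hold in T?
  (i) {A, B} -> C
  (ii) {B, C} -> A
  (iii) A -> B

1

(i) {A, B} -> C: every LHS value maps to a single RHS value — holds.
(ii) {B, C} -> A: (B=N77, C=298): 2 rows → A takes values {P50, P13} — violation — fails.
(iii) A -> B: A=P13: 4 rows → B takes values {N93, N79, N50, N77} — violation; A=P22: 5 rows → B takes values {N74, N79, N93} — violation — fails.
1 of the 3 dependencies holds.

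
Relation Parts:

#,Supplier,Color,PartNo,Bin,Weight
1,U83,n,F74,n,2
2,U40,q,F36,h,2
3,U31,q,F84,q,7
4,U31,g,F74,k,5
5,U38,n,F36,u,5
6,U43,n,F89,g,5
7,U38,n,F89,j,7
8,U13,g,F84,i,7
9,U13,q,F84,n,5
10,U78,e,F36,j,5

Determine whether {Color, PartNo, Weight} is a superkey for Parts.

All 10 rows have distinct {Color, PartNo, Weight} values, so {Color, PartNo, Weight} → (all attributes) holds and {Color, PartNo, Weight} is a superkey.

Yes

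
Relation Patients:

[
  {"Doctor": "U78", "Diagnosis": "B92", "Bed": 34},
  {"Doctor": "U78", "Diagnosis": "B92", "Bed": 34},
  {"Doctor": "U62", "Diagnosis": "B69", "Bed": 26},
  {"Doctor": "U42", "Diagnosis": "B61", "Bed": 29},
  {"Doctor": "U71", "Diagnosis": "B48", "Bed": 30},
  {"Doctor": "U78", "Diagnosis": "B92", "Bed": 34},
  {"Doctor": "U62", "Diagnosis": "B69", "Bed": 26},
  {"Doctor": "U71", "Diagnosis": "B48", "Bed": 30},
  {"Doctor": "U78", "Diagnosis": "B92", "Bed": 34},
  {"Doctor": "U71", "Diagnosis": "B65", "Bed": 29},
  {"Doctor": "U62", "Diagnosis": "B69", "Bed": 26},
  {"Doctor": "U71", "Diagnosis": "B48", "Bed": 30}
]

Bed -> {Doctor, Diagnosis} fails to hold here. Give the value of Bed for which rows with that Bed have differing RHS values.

29

Bed=34: 4 rows → {Doctor,Diagnosis} = (U78, B92), (U78, B92), (U78, B92), (U78, B92) ✓
Bed=26: 3 rows → {Doctor,Diagnosis} = (U62, B69), (U62, B69), (U62, B69) ✓
Bed=29: 2 rows → {Doctor,Diagnosis} takes values {(U42, B61), (U71, B65)} — violation
Bed=30: 3 rows → {Doctor,Diagnosis} = (U71, B48), (U71, B48), (U71, B48) ✓
The only Bed value with inconsistent RHS is Bed=29.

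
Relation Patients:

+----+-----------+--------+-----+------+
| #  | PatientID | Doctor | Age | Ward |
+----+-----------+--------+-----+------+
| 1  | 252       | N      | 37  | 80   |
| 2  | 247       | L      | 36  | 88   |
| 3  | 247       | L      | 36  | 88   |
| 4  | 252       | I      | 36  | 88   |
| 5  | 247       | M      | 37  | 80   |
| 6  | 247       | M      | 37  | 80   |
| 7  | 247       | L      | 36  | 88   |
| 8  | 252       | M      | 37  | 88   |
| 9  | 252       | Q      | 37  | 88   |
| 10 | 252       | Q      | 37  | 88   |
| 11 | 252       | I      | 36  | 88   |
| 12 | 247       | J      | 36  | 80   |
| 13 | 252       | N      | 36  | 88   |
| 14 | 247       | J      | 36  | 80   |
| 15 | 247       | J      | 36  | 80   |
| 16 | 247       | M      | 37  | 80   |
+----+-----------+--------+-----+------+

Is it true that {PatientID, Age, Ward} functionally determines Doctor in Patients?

(PatientID=252, Age=37, Ward=80): row 1 → Doctor = N ✓
(PatientID=247, Age=36, Ward=88): rows 2, 3, 7 → Doctor = L, L, L ✓
(PatientID=252, Age=36, Ward=88): rows 4, 11, 13 → Doctor takes values {I, N} — violation
(PatientID=247, Age=37, Ward=80): rows 5, 6, 16 → Doctor = M, M, M ✓
(PatientID=252, Age=37, Ward=88): rows 8, 9, 10 → Doctor takes values {M, Q} — violation
(PatientID=247, Age=36, Ward=80): rows 12, 14, 15 → Doctor = J, J, J ✓
Two rows agree on {PatientID, Age, Ward} but differ on Doctor, so {PatientID, Age, Ward} → Doctor does not hold.

No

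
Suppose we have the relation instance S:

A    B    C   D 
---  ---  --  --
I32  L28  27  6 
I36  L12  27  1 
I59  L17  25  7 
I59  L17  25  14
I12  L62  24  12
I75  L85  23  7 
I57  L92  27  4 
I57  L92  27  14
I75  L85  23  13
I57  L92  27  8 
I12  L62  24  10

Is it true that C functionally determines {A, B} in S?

C=27: 5 rows → {A,B} takes values {(I32, L28), (I36, L12), (I57, L92)} — violation
C=25: 2 rows → {A,B} = (I59, L17), (I59, L17) ✓
C=24: 2 rows → {A,B} = (I12, L62), (I12, L62) ✓
C=23: 2 rows → {A,B} = (I75, L85), (I75, L85) ✓
Two rows agree on C but differ on {A, B}, so C -> {A, B} does not hold.

No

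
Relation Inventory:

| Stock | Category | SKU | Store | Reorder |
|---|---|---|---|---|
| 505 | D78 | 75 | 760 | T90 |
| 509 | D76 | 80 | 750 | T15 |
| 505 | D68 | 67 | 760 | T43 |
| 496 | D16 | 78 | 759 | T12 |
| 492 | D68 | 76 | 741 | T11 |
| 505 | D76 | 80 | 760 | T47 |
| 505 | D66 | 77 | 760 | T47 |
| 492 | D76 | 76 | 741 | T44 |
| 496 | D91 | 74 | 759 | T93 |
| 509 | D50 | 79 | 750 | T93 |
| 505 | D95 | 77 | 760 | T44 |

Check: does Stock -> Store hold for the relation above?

Stock=505: 5 rows → Store = 760, 760, 760, 760, 760 ✓
Stock=509: 2 rows → Store = 750, 750 ✓
Stock=496: 2 rows → Store = 759, 759 ✓
Stock=492: 2 rows → Store = 741, 741 ✓
Every Stock value is associated with a single Store value, so Stock -> Store holds.

Yes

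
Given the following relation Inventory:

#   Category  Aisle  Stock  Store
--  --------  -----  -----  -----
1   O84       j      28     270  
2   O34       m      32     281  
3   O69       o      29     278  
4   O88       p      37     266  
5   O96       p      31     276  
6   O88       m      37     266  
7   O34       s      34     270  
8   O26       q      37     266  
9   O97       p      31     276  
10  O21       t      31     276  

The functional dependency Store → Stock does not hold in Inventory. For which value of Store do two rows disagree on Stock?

270

Store=270: rows 1, 7 → Stock takes values {28, 34} — violation
Store=281: row 2 → Stock = 32 ✓
Store=278: row 3 → Stock = 29 ✓
Store=266: rows 4, 6, 8 → Stock = 37, 37, 37 ✓
Store=276: rows 5, 9, 10 → Stock = 31, 31, 31 ✓
The only Store value with inconsistent Stock is Store=270.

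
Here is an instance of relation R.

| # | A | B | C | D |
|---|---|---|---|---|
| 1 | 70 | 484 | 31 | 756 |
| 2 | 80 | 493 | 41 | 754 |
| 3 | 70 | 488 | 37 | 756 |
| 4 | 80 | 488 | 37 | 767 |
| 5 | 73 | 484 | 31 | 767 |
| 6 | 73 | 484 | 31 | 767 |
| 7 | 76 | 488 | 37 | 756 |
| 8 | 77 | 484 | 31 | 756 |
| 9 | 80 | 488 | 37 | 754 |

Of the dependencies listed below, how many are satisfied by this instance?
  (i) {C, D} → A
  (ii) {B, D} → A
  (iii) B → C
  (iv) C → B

(i) {C, D} → A: (C=31, D=756): rows 1, 8 → A takes values {70, 77} — violation; (C=37, D=756): rows 3, 7 → A takes values {70, 76} — violation — fails.
(ii) {B, D} → A: (B=484, D=756): rows 1, 8 → A takes values {70, 77} — violation; (B=488, D=756): rows 3, 7 → A takes values {70, 76} — violation — fails.
(iii) B → C: every LHS value maps to a single RHS value — holds.
(iv) C → B: every LHS value maps to a single RHS value — holds.
2 of the 4 dependencies hold.

2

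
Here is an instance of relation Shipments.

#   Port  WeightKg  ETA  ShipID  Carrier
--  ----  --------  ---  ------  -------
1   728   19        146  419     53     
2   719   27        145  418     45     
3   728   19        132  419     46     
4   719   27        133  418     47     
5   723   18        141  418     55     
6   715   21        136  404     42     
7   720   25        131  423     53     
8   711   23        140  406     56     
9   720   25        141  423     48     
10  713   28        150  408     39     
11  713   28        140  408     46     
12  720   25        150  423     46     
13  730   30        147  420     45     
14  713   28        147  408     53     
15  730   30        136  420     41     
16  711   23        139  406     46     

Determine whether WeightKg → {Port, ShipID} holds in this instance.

WeightKg=19: rows 1, 3 → {Port,ShipID} = (728, 419), (728, 419) ✓
WeightKg=27: rows 2, 4 → {Port,ShipID} = (719, 418), (719, 418) ✓
WeightKg=18: row 5 → {Port,ShipID} = (723, 418) ✓
WeightKg=21: row 6 → {Port,ShipID} = (715, 404) ✓
WeightKg=25: rows 7, 9, 12 → {Port,ShipID} = (720, 423), (720, 423), (720, 423) ✓
WeightKg=23: rows 8, 16 → {Port,ShipID} = (711, 406), (711, 406) ✓
WeightKg=28: rows 10, 11, 14 → {Port,ShipID} = (713, 408), (713, 408), (713, 408) ✓
WeightKg=30: rows 13, 15 → {Port,ShipID} = (730, 420), (730, 420) ✓
Every WeightKg value is associated with a single {Port, ShipID} value, so WeightKg → {Port, ShipID} holds.

Yes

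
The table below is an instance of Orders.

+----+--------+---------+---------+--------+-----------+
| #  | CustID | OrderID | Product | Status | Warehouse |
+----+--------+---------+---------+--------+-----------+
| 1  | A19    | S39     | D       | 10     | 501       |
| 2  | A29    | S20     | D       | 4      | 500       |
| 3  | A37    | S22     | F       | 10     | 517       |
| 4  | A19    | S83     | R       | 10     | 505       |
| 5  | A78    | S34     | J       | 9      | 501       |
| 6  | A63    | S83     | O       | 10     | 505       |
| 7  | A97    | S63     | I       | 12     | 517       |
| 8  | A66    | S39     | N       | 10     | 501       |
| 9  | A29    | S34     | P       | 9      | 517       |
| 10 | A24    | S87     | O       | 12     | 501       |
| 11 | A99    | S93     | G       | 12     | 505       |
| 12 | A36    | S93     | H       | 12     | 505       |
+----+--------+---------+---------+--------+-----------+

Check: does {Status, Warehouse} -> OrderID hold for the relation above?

(Status=10, Warehouse=501): rows 1, 8 → OrderID = S39, S39 ✓
(Status=4, Warehouse=500): row 2 → OrderID = S20 ✓
(Status=10, Warehouse=517): row 3 → OrderID = S22 ✓
(Status=10, Warehouse=505): rows 4, 6 → OrderID = S83, S83 ✓
(Status=9, Warehouse=501): row 5 → OrderID = S34 ✓
(Status=12, Warehouse=517): row 7 → OrderID = S63 ✓
(Status=9, Warehouse=517): row 9 → OrderID = S34 ✓
(Status=12, Warehouse=501): row 10 → OrderID = S87 ✓
(Status=12, Warehouse=505): rows 11, 12 → OrderID = S93, S93 ✓
Every {Status, Warehouse} value is associated with a single OrderID value, so {Status, Warehouse} -> OrderID holds.

Yes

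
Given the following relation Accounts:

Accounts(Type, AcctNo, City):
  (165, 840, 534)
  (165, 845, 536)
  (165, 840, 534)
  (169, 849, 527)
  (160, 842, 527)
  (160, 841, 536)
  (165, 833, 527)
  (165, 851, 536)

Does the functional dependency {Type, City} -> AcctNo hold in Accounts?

No

(Type=165, City=534): 2 rows → AcctNo = 840, 840 ✓
(Type=165, City=536): 2 rows → AcctNo takes values {845, 851} — violation
(Type=169, City=527): 1 row → AcctNo = 849 ✓
(Type=160, City=527): 1 row → AcctNo = 842 ✓
(Type=160, City=536): 1 row → AcctNo = 841 ✓
(Type=165, City=527): 1 row → AcctNo = 833 ✓
Two rows agree on {Type, City} but differ on AcctNo, so {Type, City} -> AcctNo does not hold.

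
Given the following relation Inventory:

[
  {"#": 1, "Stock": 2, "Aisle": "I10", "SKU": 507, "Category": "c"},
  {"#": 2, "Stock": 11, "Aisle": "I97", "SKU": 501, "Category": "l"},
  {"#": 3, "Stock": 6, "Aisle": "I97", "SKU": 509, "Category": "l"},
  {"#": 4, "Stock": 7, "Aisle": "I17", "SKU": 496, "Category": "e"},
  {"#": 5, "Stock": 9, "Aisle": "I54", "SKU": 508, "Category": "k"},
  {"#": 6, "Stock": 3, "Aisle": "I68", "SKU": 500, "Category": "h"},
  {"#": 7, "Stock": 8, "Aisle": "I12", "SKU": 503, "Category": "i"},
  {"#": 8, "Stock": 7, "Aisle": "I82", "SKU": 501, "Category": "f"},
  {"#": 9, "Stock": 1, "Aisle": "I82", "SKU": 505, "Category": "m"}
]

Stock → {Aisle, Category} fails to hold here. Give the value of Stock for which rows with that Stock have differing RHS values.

7

Stock=2: row 1 → {Aisle,Category} = (I10, c) ✓
Stock=11: row 2 → {Aisle,Category} = (I97, l) ✓
Stock=6: row 3 → {Aisle,Category} = (I97, l) ✓
Stock=7: rows 4, 8 → {Aisle,Category} takes values {(I17, e), (I82, f)} — violation
Stock=9: row 5 → {Aisle,Category} = (I54, k) ✓
Stock=3: row 6 → {Aisle,Category} = (I68, h) ✓
Stock=8: row 7 → {Aisle,Category} = (I12, i) ✓
Stock=1: row 9 → {Aisle,Category} = (I82, m) ✓
The only Stock value with inconsistent RHS is Stock=7.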